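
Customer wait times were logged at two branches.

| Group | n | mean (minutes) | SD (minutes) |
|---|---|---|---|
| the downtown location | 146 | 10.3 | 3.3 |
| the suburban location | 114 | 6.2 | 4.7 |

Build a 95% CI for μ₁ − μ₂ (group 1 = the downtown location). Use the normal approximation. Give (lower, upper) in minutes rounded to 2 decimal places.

Per-group SEs: s₁/√n₁ = 3.3/√146 = 0.2731, s₂/√n₂ = 4.7/√114 = 0.4402.
Unpooled SE of the difference: √(0.07458361 + 0.19377604) = 0.5180.
Margin of error = z* · SE = 1.960 × 0.5180 = 1.0153.
x̄₁ − x̄₂ = 10.3 − 6.2 = 4.1000.
CI: 4.1000 ± 1.0153 = (3.08, 5.12).

(3.08, 5.12)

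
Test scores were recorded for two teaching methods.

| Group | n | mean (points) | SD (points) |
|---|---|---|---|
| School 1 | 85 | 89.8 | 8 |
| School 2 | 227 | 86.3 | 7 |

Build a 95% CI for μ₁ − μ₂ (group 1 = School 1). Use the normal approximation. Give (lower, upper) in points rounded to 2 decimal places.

(1.57, 5.43)

SE₁ = s₁/√n₁ = 8/√85 = 0.8677; SE₂ = 7/√227 = 0.4646.
Independent samples, unequal variances: SE_diff = √(SE₁² + SE₂²) = √(0.75290329 + 0.21585316) = 0.9843.
z* = 1.960, so margin of error = 1.960 × 0.9843 = 1.9292.
Difference in means = 89.8 − 86.3 = 3.5000.
3.5000 ± 1.9292 → (1.57, 5.43).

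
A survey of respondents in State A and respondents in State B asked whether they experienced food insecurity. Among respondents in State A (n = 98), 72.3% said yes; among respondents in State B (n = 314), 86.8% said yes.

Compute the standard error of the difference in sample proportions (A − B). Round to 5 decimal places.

SE₁ = √(p̂₁(1−p̂₁)/n₁) = √(0.7230·0.2770/98) = 0.04521; SE₂ = √(0.8680·0.1320/314) = 0.01910.
Independent samples: SE of the difference = √(SE₁² + SE₂²) = √(0.0020439441 + 0.00036481) = 0.04908.

0.04908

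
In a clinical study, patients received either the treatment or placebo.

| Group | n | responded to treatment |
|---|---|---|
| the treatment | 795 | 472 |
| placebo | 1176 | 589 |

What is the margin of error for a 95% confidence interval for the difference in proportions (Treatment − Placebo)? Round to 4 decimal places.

Sample proportions: 472/795 = 0.5937, 589/1176 = 0.5009.
Each SE is √(p̂(1−p̂)/n): √(0.5937·0.4063/795) = 0.01742 and √(0.5009·0.4991/1176) = 0.01458.
SE(p̂₁ − p̂₂) = √(SE₁² + SE₂²) = √(0.0003034564 + 0.0002125764) = 0.02272, since the two samples are independent.
At 95% confidence z* = 1.960; margin = 1.960 × 0.02272 = 0.04453.

0.0445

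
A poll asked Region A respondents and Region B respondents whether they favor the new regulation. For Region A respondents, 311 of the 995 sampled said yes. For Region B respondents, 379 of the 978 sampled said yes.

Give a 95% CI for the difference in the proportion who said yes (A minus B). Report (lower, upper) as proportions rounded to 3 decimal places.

Sample proportions: 311/995 = 0.3126, 379/978 = 0.3875.
Each SE is √(p̂(1−p̂)/n): √(0.3126·0.6874/995) = 0.01470 and √(0.3875·0.6125/978) = 0.01558.
SE(p̂₁ − p̂₂) = √(SE₁² + SE₂²) = √(0.00021609 + 0.0002427364) = 0.02142, since the two samples are independent.
At 95% confidence z* = 1.960; margin = 1.960 × 0.02142 = 0.04198.
The difference is 0.3126 − 0.3875 = -0.0749, so the interval is -0.0749 ± 0.04198 = (-0.117, -0.033).

(-0.117, -0.033)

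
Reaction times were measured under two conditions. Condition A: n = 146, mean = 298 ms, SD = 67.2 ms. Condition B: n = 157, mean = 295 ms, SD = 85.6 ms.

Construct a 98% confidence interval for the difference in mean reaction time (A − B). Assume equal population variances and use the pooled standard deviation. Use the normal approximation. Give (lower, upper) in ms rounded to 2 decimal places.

s_p = √[((n₁−1)s₁² + (n₂−1)s₂²)/(n₁+n₂−2)] = √[(145·67.2² + 156·85.6²)/301] = 77.2850.
SE = 77.2850·√(1/146 + 1/157) = 8.8857.
With z* = 2.326, margin = 2.326 × 8.8857 = 20.6681.
x̄₁ − x̄₂ = 298 − 295 = 3.0000; interval 3.0000 ± 20.6681 = (-17.67, 23.67).

(-17.67, 23.67)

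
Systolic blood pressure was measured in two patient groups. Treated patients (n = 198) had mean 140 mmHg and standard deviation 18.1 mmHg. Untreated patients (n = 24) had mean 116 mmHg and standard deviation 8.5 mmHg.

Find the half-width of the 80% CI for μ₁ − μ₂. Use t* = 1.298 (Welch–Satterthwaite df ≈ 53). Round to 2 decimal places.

2.80

Standard errors of each mean: 18.1/√198 = 1.2863 and 8.5/√24 = 1.7351.
SE(x̄₁ − x̄₂) = √(1.2863² + 1.7351²) = 2.1599 for independent samples with unequal variances.
With t* = 1.298, the margin is 1.298 × 2.1599 = 2.8036.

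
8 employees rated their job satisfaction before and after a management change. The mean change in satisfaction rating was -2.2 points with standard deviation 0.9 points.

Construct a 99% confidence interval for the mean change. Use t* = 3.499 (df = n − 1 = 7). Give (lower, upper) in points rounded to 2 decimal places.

(-3.31, -1.09)

This is a matched-pairs design, so SE = s_d/√n = 0.9/√8 = 0.3182.
Margin = 3.499 × 0.3182 = 1.1134; the interval is -2.2 ± 1.1134 = (-3.31, -1.09).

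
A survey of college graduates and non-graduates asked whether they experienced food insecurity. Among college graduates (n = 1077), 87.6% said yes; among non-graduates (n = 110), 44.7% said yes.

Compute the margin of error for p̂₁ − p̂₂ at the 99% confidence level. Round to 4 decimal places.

0.1248

The two standard errors are √(0.8760×0.1240/1077) = 0.01004 and √(0.4470×0.5530/110) = 0.04740.
Because the samples are independent, SE_diff = √(0.01004² + 0.04740²) = 0.04845.
Using z* = 2.576 for 99%, ME = 2.576 × 0.04845 = 0.12481.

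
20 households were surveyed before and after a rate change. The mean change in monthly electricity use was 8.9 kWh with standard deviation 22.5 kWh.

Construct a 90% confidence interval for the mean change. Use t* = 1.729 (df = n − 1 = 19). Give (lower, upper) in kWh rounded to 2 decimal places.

(0.20, 17.60)

This is a matched-pairs design, so SE = s_d/√n = 22.5/√20 = 5.0312.
Margin = 1.729 × 5.0312 = 8.6989; the interval is 8.9 ± 8.6989 = (0.20, 17.60).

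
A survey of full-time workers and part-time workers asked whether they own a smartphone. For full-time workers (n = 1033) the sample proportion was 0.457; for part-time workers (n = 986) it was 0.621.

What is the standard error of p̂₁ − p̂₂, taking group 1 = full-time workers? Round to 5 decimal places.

SE₁ = √(p̂₁(1−p̂₁)/n₁) = √(0.4570·0.5430/1033) = 0.01550; SE₂ = √(0.6210·0.3790/986) = 0.01545.
Independent samples: SE of the difference = √(SE₁² + SE₂²) = √(0.00024025 + 0.0002387025) = 0.02188.

0.02188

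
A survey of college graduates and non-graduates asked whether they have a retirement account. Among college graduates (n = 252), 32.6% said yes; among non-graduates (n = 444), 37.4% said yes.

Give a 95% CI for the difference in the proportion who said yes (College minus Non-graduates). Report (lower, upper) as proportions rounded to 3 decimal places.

SE₁ = √(p̂₁(1−p̂₁)/n₁) = √(0.3260·0.6740/252) = 0.02953; SE₂ = √(0.3740·0.6260/444) = 0.02296.
Independent samples: SE of the difference = √(SE₁² + SE₂²) = √(0.0008720209 + 0.0005271616) = 0.03741.
z* for 95% confidence is 1.960, so the margin of error is 1.960 × 0.03741 = 0.07332.
Point estimate p̂₁ − p̂₂ = 0.3260 − 0.3740 = -0.0480.
-0.0480 ± 0.07332 → (-0.121, 0.025).

(-0.121, 0.025)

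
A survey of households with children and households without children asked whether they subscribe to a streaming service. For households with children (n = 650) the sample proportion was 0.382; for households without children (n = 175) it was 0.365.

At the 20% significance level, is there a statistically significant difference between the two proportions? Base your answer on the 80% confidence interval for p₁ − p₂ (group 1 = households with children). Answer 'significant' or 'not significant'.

SE₁ = √(p̂₁(1−p̂₁)/n₁) = √(0.3820·0.6180/650) = 0.01906; SE₂ = √(0.3650·0.6350/175) = 0.03639.
Independent samples: SE of the difference = √(SE₁² + SE₂²) = √(0.0003632836 + 0.0013242321) = 0.04108.
z* for 80% confidence is 1.282, so the margin of error is 1.282 × 0.04108 = 0.05266.
Point estimate p̂₁ − p̂₂ = 0.3820 − 0.3650 = 0.0170.
0.0170 ± 0.05266 → (-0.03566, 0.06966).
The interval (-0.03566, 0.06966) contains 0, so the difference is not significant.

not significant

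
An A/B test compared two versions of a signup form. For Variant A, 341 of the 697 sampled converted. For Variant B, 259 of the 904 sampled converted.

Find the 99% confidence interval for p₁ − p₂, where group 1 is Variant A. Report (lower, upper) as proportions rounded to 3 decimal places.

Sample proportions: 341/697 = 0.4892, 259/904 = 0.2865.
Each SE is √(p̂(1−p̂)/n): √(0.4892·0.5108/697) = 0.01893 and √(0.2865·0.7135/904) = 0.01504.
SE(p̂₁ − p̂₂) = √(SE₁² + SE₂²) = √(0.0003583449 + 0.0002262016) = 0.02418, since the two samples are independent.
At 99% confidence z* = 2.576; margin = 2.576 × 0.02418 = 0.06229.
The difference is 0.4892 − 0.2865 = 0.2027, so the interval is 0.2027 ± 0.06229 = (0.140, 0.265).

(0.140, 0.265)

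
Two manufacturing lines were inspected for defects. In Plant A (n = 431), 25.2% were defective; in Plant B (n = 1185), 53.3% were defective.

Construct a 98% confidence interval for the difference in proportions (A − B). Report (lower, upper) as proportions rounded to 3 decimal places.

(-0.340, -0.222)

The two standard errors are √(0.2520×0.7480/431) = 0.02091 and √(0.5330×0.4670/1185) = 0.01449.
Because the samples are independent, SE_diff = √(0.02091² + 0.01449²) = 0.02544.
Using z* = 2.326 for 98%, ME = 2.326 × 0.02544 = 0.05917.
p̂₁ − p̂₂ = -0.2810; interval -0.2810 ± 0.05917 gives (-0.340, -0.222).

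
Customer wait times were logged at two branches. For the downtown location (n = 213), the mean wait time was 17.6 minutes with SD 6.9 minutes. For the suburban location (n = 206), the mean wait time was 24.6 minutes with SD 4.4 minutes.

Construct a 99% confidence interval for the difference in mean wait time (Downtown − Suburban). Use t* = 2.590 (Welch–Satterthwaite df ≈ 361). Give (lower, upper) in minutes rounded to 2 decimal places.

(-8.46, -5.54)

Standard errors of each mean: 6.9/√213 = 0.4728 and 4.4/√206 = 0.3066.
SE(x̄₁ − x̄₂) = √(0.4728² + 0.3066²) = 0.5635 for independent samples with unequal variances.
With t* = 2.590, the margin is 2.590 × 0.5635 = 1.4595.
x̄₁ − x̄₂ = 17.6 − 24.6 = -7.0000; the interval is -7.0000 ± 1.4595 = (-8.46, -5.54).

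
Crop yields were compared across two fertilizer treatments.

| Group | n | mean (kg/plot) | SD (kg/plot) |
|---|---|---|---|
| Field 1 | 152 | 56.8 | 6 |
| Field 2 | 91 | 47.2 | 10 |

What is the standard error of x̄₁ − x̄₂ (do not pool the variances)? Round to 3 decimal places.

SE₁ = s₁/√n₁ = 6/√152 = 0.4867; SE₂ = 10/√91 = 1.0483.
Independent samples, unequal variances: SE_diff = √(SE₁² + SE₂²) = √(0.23687689 + 1.09893289) = 1.1558.

1.156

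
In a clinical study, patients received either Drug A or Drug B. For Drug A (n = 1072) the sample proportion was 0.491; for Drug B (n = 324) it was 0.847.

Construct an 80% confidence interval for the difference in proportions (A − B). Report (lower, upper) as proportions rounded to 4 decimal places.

Each SE is √(p̂(1−p̂)/n): √(0.4910·0.5090/1072) = 0.01527 and √(0.8470·0.1530/324) = 0.02000.
SE(p̂₁ − p̂₂) = √(SE₁² + SE₂²) = √(0.0002331729 + 0.0004) = 0.02516, since the two samples are independent.
At 80% confidence z* = 1.282; margin = 1.282 × 0.02516 = 0.03226.
The difference is 0.4910 − 0.8470 = -0.3560, so the interval is -0.3560 ± 0.03226 = (-0.3883, -0.3237).

(-0.3883, -0.3237)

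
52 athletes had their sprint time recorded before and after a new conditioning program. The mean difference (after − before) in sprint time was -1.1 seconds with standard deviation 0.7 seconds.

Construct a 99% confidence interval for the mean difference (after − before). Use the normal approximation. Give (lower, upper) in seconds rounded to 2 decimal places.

(-1.35, -0.85)

Paired design: SE = s_d/√n = 0.7/√52 = 0.0971.
z* = 2.576; margin of error = 2.576 × 0.0971 = 0.2501.
-1.1 ± 0.2501 → (-1.35, -0.85).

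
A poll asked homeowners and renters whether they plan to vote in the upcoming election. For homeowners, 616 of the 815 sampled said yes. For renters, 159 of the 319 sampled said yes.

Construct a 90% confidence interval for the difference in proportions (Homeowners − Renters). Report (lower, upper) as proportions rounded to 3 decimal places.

p̂₁ = 616/815 = 0.7558 and p̂₂ = 159/319 = 0.4984.
SE₁ = √(p̂₁(1−p̂₁)/n₁) = √(0.7558·0.2442/815) = 0.01505; SE₂ = √(0.4984·0.5016/319) = 0.02799.
Independent samples: SE of the difference = √(SE₁² + SE₂²) = √(0.0002265025 + 0.0007834401) = 0.03178.
z* for 90% confidence is 1.645, so the margin of error is 1.645 × 0.03178 = 0.05228.
Point estimate p̂₁ − p̂₂ = 0.7558 − 0.4984 = 0.2574.
0.2574 ± 0.05228 → (0.205, 0.310).

(0.205, 0.310)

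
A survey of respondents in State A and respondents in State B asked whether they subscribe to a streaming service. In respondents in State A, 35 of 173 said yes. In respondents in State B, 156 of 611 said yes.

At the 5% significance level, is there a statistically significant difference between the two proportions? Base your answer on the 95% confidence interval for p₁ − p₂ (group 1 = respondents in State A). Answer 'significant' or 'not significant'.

First, p̂₁ = 35/173 = 0.2023; p̂₂ = 156/611 = 0.2553.
The two standard errors are √(0.2023×0.7977/173) = 0.03054 and √(0.2553×0.7447/611) = 0.01764.
Because the samples are independent, SE_diff = √(0.03054² + 0.01764²) = 0.03527.
Using z* = 1.960 for 95%, ME = 1.960 × 0.03527 = 0.06913.
p̂₁ − p̂₂ = -0.0530; interval -0.0530 ± 0.06913 gives (-0.12213, 0.01613).
The interval (-0.12213, 0.01613) contains 0, so the difference is not significant.

not significant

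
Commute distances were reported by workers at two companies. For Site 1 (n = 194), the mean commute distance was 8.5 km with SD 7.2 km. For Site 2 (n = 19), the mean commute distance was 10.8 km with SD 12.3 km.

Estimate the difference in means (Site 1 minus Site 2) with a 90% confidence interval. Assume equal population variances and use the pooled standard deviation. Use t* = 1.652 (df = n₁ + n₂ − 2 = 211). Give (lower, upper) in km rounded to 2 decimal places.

Pooled variance s_p² = [193·7.2² + 18·12.3²] / (194+19−2) = 60.3239, so s_p = 7.7668.
SE_diff = s_p·√(1/n₁ + 1/n₂) = 7.7668·√(1/194 + 1/19) = 1.8670.
t* = 1.652; margin = 1.652 × 1.8670 = 3.0843.
Difference = 8.5 − 10.8 = -2.3000.
-2.3000 ± 3.0843 → (-5.38, 0.78).

(-5.38, 0.78)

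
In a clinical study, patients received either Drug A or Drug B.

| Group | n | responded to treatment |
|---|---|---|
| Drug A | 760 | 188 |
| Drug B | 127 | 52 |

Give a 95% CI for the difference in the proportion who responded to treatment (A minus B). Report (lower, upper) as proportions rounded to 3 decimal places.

Sample proportions: 188/760 = 0.2474, 52/127 = 0.4094.
Each SE is √(p̂(1−p̂)/n): √(0.2474·0.7526/760) = 0.01565 and √(0.4094·0.5906/127) = 0.04363.
SE(p̂₁ − p̂₂) = √(SE₁² + SE₂²) = √(0.0002449225 + 0.0019035769) = 0.04635, since the two samples are independent.
At 95% confidence z* = 1.960; margin = 1.960 × 0.04635 = 0.09085.
The difference is 0.2474 − 0.4094 = -0.1620, so the interval is -0.1620 ± 0.09085 = (-0.253, -0.071).

(-0.253, -0.071)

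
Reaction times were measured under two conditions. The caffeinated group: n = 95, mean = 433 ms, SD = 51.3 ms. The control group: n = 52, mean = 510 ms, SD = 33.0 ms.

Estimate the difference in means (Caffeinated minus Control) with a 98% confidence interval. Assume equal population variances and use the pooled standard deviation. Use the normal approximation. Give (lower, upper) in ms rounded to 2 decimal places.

(-95.34, -58.66)

Pooled variance s_p² = [94·51.3² + 51·33.0²] / (95+52−2) = 2089.0887, so s_p = 45.7065.
SE_diff = s_p·√(1/n₁ + 1/n₂) = 45.7065·√(1/95 + 1/52) = 7.8845.
z* = 2.326; margin = 2.326 × 7.8845 = 18.3393.
Difference = 433 − 510 = -77.0000.
-77.0000 ± 18.3393 → (-95.34, -58.66).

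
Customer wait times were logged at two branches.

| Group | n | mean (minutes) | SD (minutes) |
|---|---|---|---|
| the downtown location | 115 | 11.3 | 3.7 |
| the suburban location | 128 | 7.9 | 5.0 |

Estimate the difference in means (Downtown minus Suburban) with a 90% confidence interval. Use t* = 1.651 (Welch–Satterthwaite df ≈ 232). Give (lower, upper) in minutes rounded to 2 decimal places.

Standard errors of each mean: 3.7/√115 = 0.3450 and 5.0/√128 = 0.4419.
SE(x̄₁ − x̄₂) = √(0.3450² + 0.4419²) = 0.5606 for independent samples with unequal variances.
With t* = 1.651, the margin is 1.651 × 0.5606 = 0.9256.
x̄₁ − x̄₂ = 11.3 − 7.9 = 3.4000; the interval is 3.4000 ± 0.9256 = (2.47, 4.33).

(2.47, 4.33)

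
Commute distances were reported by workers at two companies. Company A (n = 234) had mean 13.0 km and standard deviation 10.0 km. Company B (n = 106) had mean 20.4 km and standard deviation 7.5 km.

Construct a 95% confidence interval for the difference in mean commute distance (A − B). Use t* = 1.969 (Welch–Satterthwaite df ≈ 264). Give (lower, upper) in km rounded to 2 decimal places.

(-9.33, -5.47)

SE₁ = s₁/√n₁ = 10.0/√234 = 0.6537; SE₂ = 7.5/√106 = 0.7285.
Independent samples, unequal variances: SE_diff = √(SE₁² + SE₂²) = √(0.42732369 + 0.53071225) = 0.9788.
t* = 1.969, so margin of error = 1.969 × 0.9788 = 1.9273.
Difference in means = 13.0 − 20.4 = -7.4000.
-7.4000 ± 1.9273 → (-9.33, -5.47).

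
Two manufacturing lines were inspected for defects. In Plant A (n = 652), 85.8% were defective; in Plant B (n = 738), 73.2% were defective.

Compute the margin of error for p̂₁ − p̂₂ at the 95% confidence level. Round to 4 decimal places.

SE₁ = √(p̂₁(1−p̂₁)/n₁) = √(0.8580·0.1420/652) = 0.01367; SE₂ = √(0.7320·0.2680/738) = 0.01630.
Independent samples: SE of the difference = √(SE₁² + SE₂²) = √(0.0001868689 + 0.00026569) = 0.02127.
z* for 95% confidence is 1.960, so the margin of error is 1.960 × 0.02127 = 0.04169.

0.0417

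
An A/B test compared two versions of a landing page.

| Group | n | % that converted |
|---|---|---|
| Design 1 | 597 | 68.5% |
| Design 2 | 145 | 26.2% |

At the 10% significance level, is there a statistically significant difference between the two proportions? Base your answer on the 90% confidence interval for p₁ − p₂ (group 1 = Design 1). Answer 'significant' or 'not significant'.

Each SE is √(p̂(1−p̂)/n): √(0.6850·0.3150/597) = 0.01901 and √(0.2620·0.7380/145) = 0.03652.
SE(p̂₁ − p̂₂) = √(SE₁² + SE₂²) = √(0.0003613801 + 0.0013337104) = 0.04117, since the two samples are independent.
At 90% confidence z* = 1.645; margin = 1.645 × 0.04117 = 0.06772.
The difference is 0.6850 − 0.2620 = 0.4230, so the interval is 0.4230 ± 0.06772 = (0.35528, 0.49072).
The interval (0.35528, 0.49072) does not contain 0, so the difference is significant.

significant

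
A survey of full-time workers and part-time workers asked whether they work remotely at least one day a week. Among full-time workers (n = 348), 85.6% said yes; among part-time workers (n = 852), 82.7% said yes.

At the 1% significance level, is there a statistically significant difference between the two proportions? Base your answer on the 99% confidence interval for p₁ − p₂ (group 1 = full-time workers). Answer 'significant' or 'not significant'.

Each SE is √(p̂(1−p̂)/n): √(0.8560·0.1440/348) = 0.01882 and √(0.8270·0.1730/852) = 0.01296.
SE(p̂₁ − p̂₂) = √(SE₁² + SE₂²) = √(0.0003541924 + 0.0001679616) = 0.02285, since the two samples are independent.
At 99% confidence z* = 2.576; margin = 2.576 × 0.02285 = 0.05886.
The difference is 0.8560 − 0.8270 = 0.0290, so the interval is 0.0290 ± 0.05886 = (-0.02986, 0.08786).
The interval (-0.02986, 0.08786) contains 0, so the difference is not significant.

not significant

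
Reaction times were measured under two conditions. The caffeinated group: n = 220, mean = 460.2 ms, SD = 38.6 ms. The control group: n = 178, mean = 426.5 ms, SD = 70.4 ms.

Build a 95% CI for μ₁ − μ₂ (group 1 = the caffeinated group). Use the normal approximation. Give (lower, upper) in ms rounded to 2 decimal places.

(22.17, 45.23)

Standard errors of each mean: 38.6/√220 = 2.6024 and 70.4/√178 = 5.2767.
SE(x̄₁ − x̄₂) = √(2.6024² + 5.2767²) = 5.8835 for independent samples with unequal variances.
With z* = 1.960, the margin is 1.960 × 5.8835 = 11.5317.
x̄₁ − x̄₂ = 460.2 − 426.5 = 33.7000; the interval is 33.7000 ± 11.5317 = (22.17, 45.23).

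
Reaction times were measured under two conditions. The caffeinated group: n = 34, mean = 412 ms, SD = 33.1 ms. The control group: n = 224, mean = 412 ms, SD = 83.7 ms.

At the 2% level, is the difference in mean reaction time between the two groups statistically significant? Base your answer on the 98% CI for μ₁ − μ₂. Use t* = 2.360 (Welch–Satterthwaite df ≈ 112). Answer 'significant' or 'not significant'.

not significant

Per-group SEs: s₁/√n₁ = 33.1/√34 = 5.6766, s₂/√n₂ = 83.7/√224 = 5.5924.
Unpooled SE of the difference: √(32.22378756 + 31.27493776) = 7.9686.
Margin of error = t* · SE = 2.360 × 7.9686 = 18.8059.
x̄₁ − x̄₂ = 412 − 412 = 0.0000.
CI: 0.0000 ± 18.8059 = (-18.8059, 18.8059).
The interval (-18.8059, 18.8059) contains 0, so the difference is not significant.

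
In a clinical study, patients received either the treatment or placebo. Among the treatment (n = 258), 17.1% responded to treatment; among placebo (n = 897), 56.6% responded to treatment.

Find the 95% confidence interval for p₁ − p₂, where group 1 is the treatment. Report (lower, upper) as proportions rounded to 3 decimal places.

SE₁ = √(p̂₁(1−p̂₁)/n₁) = √(0.1710·0.8290/258) = 0.02344; SE₂ = √(0.5660·0.4340/897) = 0.01655.
Independent samples: SE of the difference = √(SE₁² + SE₂²) = √(0.0005494336 + 0.0002739025) = 0.02869.
z* for 95% confidence is 1.960, so the margin of error is 1.960 × 0.02869 = 0.05623.
Point estimate p̂₁ − p̂₂ = 0.1710 − 0.5660 = -0.3950.
-0.3950 ± 0.05623 → (-0.451, -0.339).

(-0.451, -0.339)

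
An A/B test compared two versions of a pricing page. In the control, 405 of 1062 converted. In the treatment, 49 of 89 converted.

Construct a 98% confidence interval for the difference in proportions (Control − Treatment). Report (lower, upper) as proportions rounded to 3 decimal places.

p̂₁ = 405/1062 = 0.3814 and p̂₂ = 49/89 = 0.5506.
SE₁ = √(p̂₁(1−p̂₁)/n₁) = √(0.3814·0.6186/1062) = 0.01491; SE₂ = √(0.5506·0.4494/89) = 0.05273.
Independent samples: SE of the difference = √(SE₁² + SE₂²) = √(0.0002223081 + 0.0027804529) = 0.05480.
z* for 98% confidence is 2.326, so the margin of error is 2.326 × 0.05480 = 0.12746.
Point estimate p̂₁ − p̂₂ = 0.3814 − 0.5506 = -0.1692.
-0.1692 ± 0.12746 → (-0.297, -0.042).

(-0.297, -0.042)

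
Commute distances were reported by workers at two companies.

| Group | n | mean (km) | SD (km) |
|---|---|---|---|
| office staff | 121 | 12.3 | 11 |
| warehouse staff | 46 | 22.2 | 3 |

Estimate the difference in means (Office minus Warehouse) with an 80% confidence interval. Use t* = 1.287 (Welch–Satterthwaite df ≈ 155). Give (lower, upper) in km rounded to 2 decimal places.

Per-group SEs: s₁/√n₁ = 11/√121 = 1.0000, s₂/√n₂ = 3/√46 = 0.4423.
Unpooled SE of the difference: √(1.0 + 0.19562929) = 1.0934.
Margin of error = t* · SE = 1.287 × 1.0934 = 1.4072.
x̄₁ − x̄₂ = 12.3 − 22.2 = -9.9000.
CI: -9.9000 ± 1.4072 = (-11.31, -8.49).

(-11.31, -8.49)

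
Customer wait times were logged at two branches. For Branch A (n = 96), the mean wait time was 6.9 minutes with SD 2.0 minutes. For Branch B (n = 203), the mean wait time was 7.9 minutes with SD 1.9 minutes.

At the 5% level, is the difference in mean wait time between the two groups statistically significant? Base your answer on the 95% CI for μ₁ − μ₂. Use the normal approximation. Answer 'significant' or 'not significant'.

significant

Standard errors of each mean: 2.0/√96 = 0.2041 and 1.9/√203 = 0.1334.
SE(x̄₁ − x̄₂) = √(0.2041² + 0.1334²) = 0.2438 for independent samples with unequal variances.
With z* = 1.960, the margin is 1.960 × 0.2438 = 0.4778.
x̄₁ − x̄₂ = 6.9 − 7.9 = -1.0000; the interval is -1.0000 ± 0.4778 = (-1.4778, -0.5222).
The interval (-1.4778, -0.5222) does not contain 0, so the difference is significant.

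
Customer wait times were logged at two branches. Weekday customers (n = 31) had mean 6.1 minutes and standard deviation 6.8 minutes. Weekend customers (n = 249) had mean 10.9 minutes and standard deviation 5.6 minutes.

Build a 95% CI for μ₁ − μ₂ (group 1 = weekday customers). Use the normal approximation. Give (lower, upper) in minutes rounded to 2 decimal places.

Per-group SEs: s₁/√n₁ = 6.8/√31 = 1.2213, s₂/√n₂ = 5.6/√249 = 0.3549.
Unpooled SE of the difference: √(1.49157369 + 0.12595401) = 1.2718.
Margin of error = z* · SE = 1.960 × 1.2718 = 2.4927.
x̄₁ − x̄₂ = 6.1 − 10.9 = -4.8000.
CI: -4.8000 ± 2.4927 = (-7.29, -2.31).

(-7.29, -2.31)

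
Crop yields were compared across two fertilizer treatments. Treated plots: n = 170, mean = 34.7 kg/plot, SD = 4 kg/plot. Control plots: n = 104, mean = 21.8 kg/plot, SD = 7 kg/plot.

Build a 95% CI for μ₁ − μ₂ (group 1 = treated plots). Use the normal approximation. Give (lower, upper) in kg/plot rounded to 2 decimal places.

Per-group SEs: s₁/√n₁ = 4/√170 = 0.3068, s₂/√n₂ = 7/√104 = 0.6864.
Unpooled SE of the difference: √(0.09412624 + 0.47114496) = 0.7518.
Margin of error = z* · SE = 1.960 × 0.7518 = 1.4735.
x̄₁ − x̄₂ = 34.7 − 21.8 = 12.9000.
CI: 12.9000 ± 1.4735 = (11.43, 14.37).

(11.43, 14.37)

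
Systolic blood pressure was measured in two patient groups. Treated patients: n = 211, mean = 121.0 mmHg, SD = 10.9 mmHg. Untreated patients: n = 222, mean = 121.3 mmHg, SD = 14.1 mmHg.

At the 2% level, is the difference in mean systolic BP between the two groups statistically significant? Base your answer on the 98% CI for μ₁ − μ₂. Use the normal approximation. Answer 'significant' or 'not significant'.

Per-group SEs: s₁/√n₁ = 10.9/√211 = 0.7504, s₂/√n₂ = 14.1/√222 = 0.9463.
Unpooled SE of the difference: √(0.56310016 + 0.89548369) = 1.2077.
Margin of error = z* · SE = 2.326 × 1.2077 = 2.8091.
x̄₁ − x̄₂ = 121.0 − 121.3 = -0.3000.
CI: -0.3000 ± 2.8091 = (-3.1091, 2.5091).
The interval (-3.1091, 2.5091) contains 0, so the difference is not significant.

not significant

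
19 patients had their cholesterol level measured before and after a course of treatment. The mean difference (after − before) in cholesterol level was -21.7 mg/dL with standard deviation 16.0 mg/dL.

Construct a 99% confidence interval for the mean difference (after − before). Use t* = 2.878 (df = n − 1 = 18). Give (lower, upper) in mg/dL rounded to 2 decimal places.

Paired design: SE = s_d/√n = 16.0/√19 = 3.6707.
t* = 2.878; margin of error = 2.878 × 3.6707 = 10.5643.
-21.7 ± 10.5643 → (-32.26, -11.14).

(-32.26, -11.14)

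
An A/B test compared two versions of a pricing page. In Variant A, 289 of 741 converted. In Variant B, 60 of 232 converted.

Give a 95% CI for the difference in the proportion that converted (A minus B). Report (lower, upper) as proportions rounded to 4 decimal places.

(0.0650, 0.1978)

First, p̂₁ = 289/741 = 0.3900; p̂₂ = 60/232 = 0.2586.
The two standard errors are √(0.3900×0.6100/741) = 0.01792 and √(0.2586×0.7414/232) = 0.02875.
Because the samples are independent, SE_diff = √(0.01792² + 0.02875²) = 0.03388.
Using z* = 1.960 for 95%, ME = 1.960 × 0.03388 = 0.06640.
p̂₁ − p̂₂ = 0.1314; interval 0.1314 ± 0.06640 gives (0.0650, 0.1978).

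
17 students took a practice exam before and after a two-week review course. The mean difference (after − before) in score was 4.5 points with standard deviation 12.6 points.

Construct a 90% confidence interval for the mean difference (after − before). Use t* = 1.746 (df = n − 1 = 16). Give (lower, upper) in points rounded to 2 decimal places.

(-0.84, 9.84)

This is a matched-pairs design, so SE = s_d/√n = 12.6/√17 = 3.0559.
Margin = 1.746 × 3.0559 = 5.3356; the interval is 4.5 ± 5.3356 = (-0.84, 9.84).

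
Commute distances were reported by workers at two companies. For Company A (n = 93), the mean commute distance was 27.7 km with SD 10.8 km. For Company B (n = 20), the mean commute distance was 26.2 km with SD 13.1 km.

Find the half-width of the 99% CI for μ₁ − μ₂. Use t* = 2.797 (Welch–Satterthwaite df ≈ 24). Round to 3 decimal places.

Per-group SEs: s₁/√n₁ = 10.8/√93 = 1.1199, s₂/√n₂ = 13.1/√20 = 2.9292.
Unpooled SE of the difference: √(1.25417601 + 8.58021264) = 3.1360.
Margin of error = t* · SE = 2.797 × 3.1360 = 8.7714.

8.771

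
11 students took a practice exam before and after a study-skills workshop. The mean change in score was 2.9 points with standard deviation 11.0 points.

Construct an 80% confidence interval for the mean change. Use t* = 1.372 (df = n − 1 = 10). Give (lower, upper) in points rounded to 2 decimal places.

This is a matched-pairs design, so SE = s_d/√n = 11.0/√11 = 3.3166.
Margin = 1.372 × 3.3166 = 4.5504; the interval is 2.9 ± 4.5504 = (-1.65, 7.45).

(-1.65, 7.45)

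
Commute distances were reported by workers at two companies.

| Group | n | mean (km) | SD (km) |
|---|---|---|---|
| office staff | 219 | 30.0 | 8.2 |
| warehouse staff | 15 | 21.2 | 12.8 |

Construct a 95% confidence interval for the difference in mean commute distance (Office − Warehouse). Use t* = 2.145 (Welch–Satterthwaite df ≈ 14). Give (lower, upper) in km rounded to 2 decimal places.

Per-group SEs: s₁/√n₁ = 8.2/√219 = 0.5541, s₂/√n₂ = 12.8/√15 = 3.3049.
Unpooled SE of the difference: √(0.30702681 + 10.92236401) = 3.3510.
Margin of error = t* · SE = 2.145 × 3.3510 = 7.1879.
x̄₁ − x̄₂ = 30.0 − 21.2 = 8.8000.
CI: 8.8000 ± 7.1879 = (1.61, 15.99).

(1.61, 15.99)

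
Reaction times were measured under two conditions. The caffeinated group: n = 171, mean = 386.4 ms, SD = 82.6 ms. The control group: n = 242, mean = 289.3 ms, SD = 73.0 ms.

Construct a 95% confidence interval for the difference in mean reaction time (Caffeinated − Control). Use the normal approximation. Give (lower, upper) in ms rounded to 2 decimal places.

(81.68, 112.52)

SE₁ = s₁/√n₁ = 82.6/√171 = 6.3166; SE₂ = 73.0/√242 = 4.6926.
Independent samples, unequal variances: SE_diff = √(SE₁² + SE₂²) = √(39.89943556 + 22.02049476) = 7.8689.
z* = 1.960, so margin of error = 1.960 × 7.8689 = 15.4230.
Difference in means = 386.4 − 289.3 = 97.1000.
97.1000 ± 15.4230 → (81.68, 112.52).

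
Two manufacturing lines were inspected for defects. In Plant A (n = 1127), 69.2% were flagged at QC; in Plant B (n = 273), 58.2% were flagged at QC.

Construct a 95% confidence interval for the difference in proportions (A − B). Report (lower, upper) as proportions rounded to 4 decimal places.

(0.0456, 0.1744)

Each SE is √(p̂(1−p̂)/n): √(0.6920·0.3080/1127) = 0.01375 and √(0.5820·0.4180/273) = 0.02985.
SE(p̂₁ − p̂₂) = √(SE₁² + SE₂²) = √(0.0001890625 + 0.0008910225) = 0.03286, since the two samples are independent.
At 95% confidence z* = 1.960; margin = 1.960 × 0.03286 = 0.06441.
The difference is 0.6920 − 0.5820 = 0.1100, so the interval is 0.1100 ± 0.06441 = (0.0456, 0.1744).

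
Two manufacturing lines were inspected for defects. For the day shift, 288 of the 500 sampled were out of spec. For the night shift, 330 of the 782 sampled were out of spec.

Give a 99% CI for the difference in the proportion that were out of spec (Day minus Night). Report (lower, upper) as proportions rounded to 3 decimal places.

(0.081, 0.227)

Sample proportions: 288/500 = 0.5760, 330/782 = 0.4220.
Each SE is √(p̂(1−p̂)/n): √(0.5760·0.4240/500) = 0.02210 and √(0.4220·0.5780/782) = 0.01766.
SE(p̂₁ − p̂₂) = √(SE₁² + SE₂²) = √(0.00048841 + 0.0003118756) = 0.02829, since the two samples are independent.
At 99% confidence z* = 2.576; margin = 2.576 × 0.02829 = 0.07288.
The difference is 0.5760 − 0.4220 = 0.1540, so the interval is 0.1540 ± 0.07288 = (0.081, 0.227).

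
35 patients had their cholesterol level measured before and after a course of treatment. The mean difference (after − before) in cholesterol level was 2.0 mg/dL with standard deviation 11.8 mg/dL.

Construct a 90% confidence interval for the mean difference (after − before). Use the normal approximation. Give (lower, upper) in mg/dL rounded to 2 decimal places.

This is a matched-pairs design, so SE = s_d/√n = 11.8/√35 = 1.9946.
Margin = 1.645 × 1.9946 = 3.2811; the interval is 2.0 ± 3.2811 = (-1.28, 5.28).

(-1.28, 5.28)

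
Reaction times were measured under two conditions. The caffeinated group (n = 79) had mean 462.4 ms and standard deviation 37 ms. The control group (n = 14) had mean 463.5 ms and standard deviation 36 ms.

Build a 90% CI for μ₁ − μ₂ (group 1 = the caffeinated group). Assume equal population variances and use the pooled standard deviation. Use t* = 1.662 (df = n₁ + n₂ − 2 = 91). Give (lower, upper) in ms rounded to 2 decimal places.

(-18.86, 16.66)

s_p = √[((n₁−1)s₁² + (n₂−1)s₂²)/(n₁+n₂−2)] = √[(78·37² + 13·36²)/91] = 36.8588.
SE = 36.8588·√(1/79 + 1/14) = 10.6882.
With t* = 1.662, margin = 1.662 × 10.6882 = 17.7638.
x̄₁ − x̄₂ = 462.4 − 463.5 = -1.1000; interval -1.1000 ± 17.7638 = (-18.86, 16.66).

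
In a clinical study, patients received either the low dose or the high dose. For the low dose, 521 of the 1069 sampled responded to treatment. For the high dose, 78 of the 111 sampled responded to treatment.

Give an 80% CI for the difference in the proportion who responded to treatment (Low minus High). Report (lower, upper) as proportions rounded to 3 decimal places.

(-0.274, -0.156)

Sample proportions: 521/1069 = 0.4874, 78/111 = 0.7027.
Each SE is √(p̂(1−p̂)/n): √(0.4874·0.5126/1069) = 0.01529 and √(0.7027·0.2973/111) = 0.04338.
SE(p̂₁ − p̂₂) = √(SE₁² + SE₂²) = √(0.0002337841 + 0.0018818244) = 0.04600, since the two samples are independent.
At 80% confidence z* = 1.282; margin = 1.282 × 0.04600 = 0.05897.
The difference is 0.4874 − 0.7027 = -0.2153, so the interval is -0.2153 ± 0.05897 = (-0.274, -0.156).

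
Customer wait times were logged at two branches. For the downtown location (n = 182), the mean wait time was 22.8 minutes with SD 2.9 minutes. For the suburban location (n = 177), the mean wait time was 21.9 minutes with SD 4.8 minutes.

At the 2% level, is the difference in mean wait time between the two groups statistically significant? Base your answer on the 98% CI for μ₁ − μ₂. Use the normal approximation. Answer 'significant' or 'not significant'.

not significant

Per-group SEs: s₁/√n₁ = 2.9/√182 = 0.2150, s₂/√n₂ = 4.8/√177 = 0.3608.
Unpooled SE of the difference: √(0.046225 + 0.13017664) = 0.4200.
Margin of error = z* · SE = 2.326 × 0.4200 = 0.9769.
x̄₁ − x̄₂ = 22.8 − 21.9 = 0.9000.
CI: 0.9000 ± 0.9769 = (-0.0769, 1.8769).
The interval (-0.0769, 1.8769) contains 0, so the difference is not significant.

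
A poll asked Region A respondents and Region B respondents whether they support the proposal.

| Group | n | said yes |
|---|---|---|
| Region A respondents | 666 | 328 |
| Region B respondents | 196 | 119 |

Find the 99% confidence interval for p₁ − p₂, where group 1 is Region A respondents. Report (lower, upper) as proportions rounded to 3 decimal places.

Sample proportions: 328/666 = 0.4925, 119/196 = 0.6071.
Each SE is √(p̂(1−p̂)/n): √(0.4925·0.5075/666) = 0.01937 and √(0.6071·0.3929/196) = 0.03489.
SE(p̂₁ − p̂₂) = √(SE₁² + SE₂²) = √(0.0003751969 + 0.0012173121) = 0.03991, since the two samples are independent.
At 99% confidence z* = 2.576; margin = 2.576 × 0.03991 = 0.10281.
The difference is 0.4925 − 0.6071 = -0.1146, so the interval is -0.1146 ± 0.10281 = (-0.217, -0.012).

(-0.217, -0.012)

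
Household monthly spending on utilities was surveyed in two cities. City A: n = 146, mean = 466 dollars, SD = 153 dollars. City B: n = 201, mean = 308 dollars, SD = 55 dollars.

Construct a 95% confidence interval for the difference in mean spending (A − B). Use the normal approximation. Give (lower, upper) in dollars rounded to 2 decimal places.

(132.04, 183.96)

SE₁ = s₁/√n₁ = 153/√146 = 12.6624; SE₂ = 55/√201 = 3.8794.
Independent samples, unequal variances: SE_diff = √(SE₁² + SE₂²) = √(160.33637376 + 15.04974436) = 13.2433.
z* = 1.960, so margin of error = 1.960 × 13.2433 = 25.9569.
Difference in means = 466 − 308 = 158.0000.
158.0000 ± 25.9569 → (132.04, 183.96).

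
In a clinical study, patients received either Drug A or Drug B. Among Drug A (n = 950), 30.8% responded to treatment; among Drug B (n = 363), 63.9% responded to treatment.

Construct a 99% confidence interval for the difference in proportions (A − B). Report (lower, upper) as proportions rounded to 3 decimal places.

SE₁ = √(p̂₁(1−p̂₁)/n₁) = √(0.3080·0.6920/950) = 0.01498; SE₂ = √(0.6390·0.3610/363) = 0.02521.
Independent samples: SE of the difference = √(SE₁² + SE₂²) = √(0.0002244004 + 0.0006355441) = 0.02932.
z* for 99% confidence is 2.576, so the margin of error is 2.576 × 0.02932 = 0.07553.
Point estimate p̂₁ − p̂₂ = 0.3080 − 0.6390 = -0.3310.
-0.3310 ± 0.07553 → (-0.407, -0.255).

(-0.407, -0.255)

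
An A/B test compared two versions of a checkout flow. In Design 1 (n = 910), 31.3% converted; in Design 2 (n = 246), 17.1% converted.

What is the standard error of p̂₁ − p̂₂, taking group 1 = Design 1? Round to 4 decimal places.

0.0285

The two standard errors are √(0.3130×0.6870/910) = 0.01537 and √(0.1710×0.8290/246) = 0.02401.
Because the samples are independent, SE_diff = √(0.01537² + 0.02401²) = 0.02851.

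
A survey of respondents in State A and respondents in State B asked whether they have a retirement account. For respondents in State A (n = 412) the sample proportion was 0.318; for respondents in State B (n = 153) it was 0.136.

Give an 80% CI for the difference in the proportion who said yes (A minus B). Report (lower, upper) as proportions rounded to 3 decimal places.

(0.136, 0.228)

SE₁ = √(p̂₁(1−p̂₁)/n₁) = √(0.3180·0.6820/412) = 0.02294; SE₂ = √(0.1360·0.8640/153) = 0.02771.
Independent samples: SE of the difference = √(SE₁² + SE₂²) = √(0.0005262436 + 0.0007678441) = 0.03597.
z* for 80% confidence is 1.282, so the margin of error is 1.282 × 0.03597 = 0.04611.
Point estimate p̂₁ − p̂₂ = 0.3180 − 0.1360 = 0.1820.
0.1820 ± 0.04611 → (0.136, 0.228).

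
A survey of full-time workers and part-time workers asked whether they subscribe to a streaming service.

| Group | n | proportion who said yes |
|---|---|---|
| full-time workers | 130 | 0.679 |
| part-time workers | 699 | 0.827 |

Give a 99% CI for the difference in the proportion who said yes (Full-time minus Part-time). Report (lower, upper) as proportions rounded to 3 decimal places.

(-0.260, -0.036)

SE₁ = √(p̂₁(1−p̂₁)/n₁) = √(0.6790·0.3210/130) = 0.04095; SE₂ = √(0.8270·0.1730/699) = 0.01431.
Independent samples: SE of the difference = √(SE₁² + SE₂²) = √(0.0016769025 + 0.0002047761) = 0.04338.
z* for 99% confidence is 2.576, so the margin of error is 2.576 × 0.04338 = 0.11175.
Point estimate p̂₁ − p̂₂ = 0.6790 − 0.8270 = -0.1480.
-0.1480 ± 0.11175 → (-0.260, -0.036).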